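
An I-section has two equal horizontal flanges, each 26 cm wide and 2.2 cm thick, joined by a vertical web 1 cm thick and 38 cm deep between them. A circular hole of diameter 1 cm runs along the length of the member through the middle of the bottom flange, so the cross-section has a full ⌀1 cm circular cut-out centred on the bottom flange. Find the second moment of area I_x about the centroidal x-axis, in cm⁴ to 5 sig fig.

Break the section into simple shapes (no overlaps), measuring from the bottom-left corner of the bounding box.
Bottom flange: 26 × 2.2, A = 57.2 cm², y = 1.1 cm, Ī = 23.07067 cm⁴.
Web: 1 × 38, A = 38 cm², y = 21.2 cm, Ī = 4572.667 cm⁴.
Top flange: 26 × 2.2, A = 57.2 cm², y = 41.3 cm, Ī = 23.07067 cm⁴.
Hole (subtracted): ⌀1, A = 0.7853982 cm², y = 1.1 cm, Ī = 0.04908739 cm⁴.
Centroid: ȳ = ΣA·y / ΣA = 21.30412 cm.
Transfer each piece to the centroidal x-axis using Ī + A·d² with d = y − 21.30412:
  bottom flange: d = -20.20412 cm → contributes +23372.49 cm⁴
  web: d = -0.1041226 cm → contributes +4573.079 cm⁴
  top flange: d = 19.99588 cm → contributes +22893.64 cm⁴
  hole: d = -20.20412 cm → contributes −320.6538 cm⁴
Total I = 50518.55 cm⁴.

I_x ≈ 5.0519 × 10⁴ cm⁴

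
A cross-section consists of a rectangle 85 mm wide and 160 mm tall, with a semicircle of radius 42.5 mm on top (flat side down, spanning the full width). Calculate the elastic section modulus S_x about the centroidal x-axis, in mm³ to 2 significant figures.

S_x ≈ 4.9 × 10⁵ mm³

Treat the section as a set of non-overlapping primitives; coordinates are from the bounding-box lower-left.
Rectangular body: 85 × 160, A = 13 600 mm², y = 80 mm, Ī = 29 013 333 mm⁴.
Semicircular cap: semicircle r = 42.5, A = 2 837 mm², y = 178 mm, Ī = 358 086 mm⁴.
Centroid: ȳ = ΣA·y / ΣA = 96.92 mm.
Transfer each piece to the centroidal x-axis using Ī + A·d² with d = y − 96.92:
  rectangular body: d = -16.92 mm → contributes +32 907 917 mm⁴
  semicircular cap: d = 81.12 mm → contributes +19 026 275 mm⁴
Total I = 51 934 192 mm⁴.
Extreme fibre distance c = 105.6 mm; S = I/c = 491 905 mm³.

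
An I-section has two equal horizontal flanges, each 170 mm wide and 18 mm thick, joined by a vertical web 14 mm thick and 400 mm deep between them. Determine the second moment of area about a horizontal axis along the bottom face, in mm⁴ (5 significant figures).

Decompose the section into non-overlapping parts with the origin at the bottom-left of its bounding rectangle.
Bottom flange: 170 × 18, A = 3 060 mm², y = 9 mm, Ī = 82 620 mm⁴.
Web: 14 × 400, A = 5 600 mm², y = 218 mm, Ī = 74 666 667 mm⁴.
Top flange: 170 × 18, A = 3 060 mm², y = 427 mm, Ī = 82 620 mm⁴.
Transfer each piece to the bottom edge using Ī + A·d² with d = y − 0:
  bottom flange: d = 9 mm → contributes +330 480 mm⁴
  web: d = 218 mm → contributes +340 801 067 mm⁴
  top flange: d = 427 mm → contributes +558 009 360 mm⁴
Total I = 899 140 907 mm⁴.

I_base ≈ 8.9914 × 10⁸ mm⁴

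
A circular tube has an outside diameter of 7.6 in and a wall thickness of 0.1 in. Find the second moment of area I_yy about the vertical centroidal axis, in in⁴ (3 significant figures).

I_yy ≈ 16.6 in⁴

Treat the section as a set of non-overlapping primitives; coordinates are from the bounding-box lower-left.
Outer circle: ⌀7.6, A = 45.365 in², x = 3.8 in, Ī = 163.77 in⁴.
Bore (subtracted): ⌀7.4, A = 43.008 in², x = 3.8 in, Ī = 147.2 in⁴.
By symmetry the centroid is at mid-width, x̄ = 3.8 in.
All pieces are centred on the vertical centroidal axis, so I = ΣĪ (holes subtracted) = 16.57 in⁴.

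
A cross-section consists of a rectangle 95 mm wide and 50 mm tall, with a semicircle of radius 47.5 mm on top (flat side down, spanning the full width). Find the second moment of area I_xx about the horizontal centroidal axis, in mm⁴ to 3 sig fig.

I_xx ≈ 5.69 × 10⁶ mm⁴

Split into non-overlapping primitives; take the origin at the lower-left of the bounding box.
Rectangular body: 95 × 50, A = 4 750 mm², y = 25 mm, Ī = 989 583 mm⁴.
Semicircular cap: semicircle r = 47.5, A = 3544.1 mm², y = 70.16 mm, Ī = 558 736 mm⁴.
Centroid: ȳ = ΣA·y / ΣA = 44.297 mm.
Transfer each piece to the horizontal centroidal axis using Ī + A·d² with d = y − 44.297:
  rectangular body: d = -19.297 mm → contributes +2 758 344 mm⁴
  semicircular cap: d = 25.863 mm → contributes +2 929 321 mm⁴
Total I = 5 687 664 mm⁴.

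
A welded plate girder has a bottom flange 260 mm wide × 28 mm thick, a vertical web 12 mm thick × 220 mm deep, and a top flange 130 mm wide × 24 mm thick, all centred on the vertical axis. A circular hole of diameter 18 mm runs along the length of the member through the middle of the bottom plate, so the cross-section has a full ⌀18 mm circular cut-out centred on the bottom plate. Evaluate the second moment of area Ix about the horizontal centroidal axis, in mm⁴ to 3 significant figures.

Treat the section as a set of non-overlapping primitives; coordinates are from the bounding-box lower-left.
Bottom plate: 260 × 28, A = 7 280 mm², y = 14 mm, Ī = 475 627 mm⁴.
Web plate: 12 × 220, A = 2 640 mm², y = 138 mm, Ī = 10 648 000 mm⁴.
Top plate: 130 × 24, A = 3 120 mm², y = 260 mm, Ī = 149 760 mm⁴.
Hole (subtracted): ⌀18, A = 254.47 mm², y = 14 mm, Ī = 5 153 mm⁴.
Centroid: ȳ = ΣA·y / ΣA = 99.634 mm.
Transfer each piece to the horizontal centroidal axis using Ī + A·d² with d = y − 99.634:
  bottom plate: d = -85.634 mm → contributes +53 861 566 mm⁴
  web plate: d = 38.366 mm → contributes +14 533 887 mm⁴
  top plate: d = 160.37 mm → contributes +80 387 292 mm⁴
  hole: d = -85.634 mm → contributes −1 871 234 mm⁴
Total I = 146 911 511 mm⁴.

Ix ≈ 1.47 × 10⁸ mm⁴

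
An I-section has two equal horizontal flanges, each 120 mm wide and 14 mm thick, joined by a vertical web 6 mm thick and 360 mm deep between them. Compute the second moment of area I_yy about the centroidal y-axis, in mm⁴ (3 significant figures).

I_yy ≈ 4.04 × 10⁶ mm⁴

Decompose the section into non-overlapping parts with the origin at the bottom-left of its bounding rectangle.
Bottom flange: 120 × 14, A = 1 680 mm², x = 60 mm, Ī = 2 016 000 mm⁴.
Web: 6 × 360, A = 2 160 mm², x = 60 mm, Ī = 6 480 mm⁴.
Top flange: 120 × 14, A = 1 680 mm², x = 60 mm, Ī = 2 016 000 mm⁴.
By symmetry the centroid is at mid-width, x̄ = 60 mm.
All pieces are centred on the centroidal y-axis, so I = ΣĪ = 4 038 480 mm⁴.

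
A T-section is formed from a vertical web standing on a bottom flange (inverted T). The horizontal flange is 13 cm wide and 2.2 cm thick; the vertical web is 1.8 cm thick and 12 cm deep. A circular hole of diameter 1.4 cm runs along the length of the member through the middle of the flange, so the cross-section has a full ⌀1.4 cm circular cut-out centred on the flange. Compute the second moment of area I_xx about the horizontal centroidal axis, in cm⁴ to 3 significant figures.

I_xx ≈ 876 cm⁴

Decompose the section into non-overlapping parts with the origin at the bottom-left of its bounding rectangle.
Flange: 13 × 2.2, A = 28.6 cm², y = 1.1 cm, Ī = 11.535 cm⁴.
Web: 1.8 × 12, A = 21.6 cm², y = 8.2 cm, Ī = 259.2 cm⁴.
Hole (subtracted): ⌀1.4, A = 1.5394 cm², y = 1.1 cm, Ī = 0.18857 cm⁴.
Centroid: ȳ = ΣA·y / ΣA = 4.2516 cm.
Transfer each piece to the horizontal centroidal axis using Ī + A·d² with d = y − 4.2516:
  flange: d = -3.1516 cm → contributes +295.61 cm⁴
  web: d = 3.9484 cm → contributes +595.94 cm⁴
  hole: d = -3.1516 cm → contributes −15.479 cm⁴
Total I = 876.07 cm⁴.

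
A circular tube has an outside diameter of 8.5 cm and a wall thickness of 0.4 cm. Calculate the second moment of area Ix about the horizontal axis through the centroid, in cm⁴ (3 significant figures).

Ix ≈ 83.7 cm⁴

Break the section into simple shapes (no overlaps), measuring from the bottom-left corner of the bounding box.
Outer circle: ⌀8.5, A = 56.745 cm², y = 4.25 cm, Ī = 256.24 cm⁴.
Bore (subtracted): ⌀7.7, A = 46.566 cm², y = 4.25 cm, Ī = 172.56 cm⁴.
By symmetry the centroid is at mid-height, ȳ = 4.25 cm.
All pieces are centred on the horizontal axis through the centroid, so I = ΣĪ (holes subtracted) = 83.682 cm⁴.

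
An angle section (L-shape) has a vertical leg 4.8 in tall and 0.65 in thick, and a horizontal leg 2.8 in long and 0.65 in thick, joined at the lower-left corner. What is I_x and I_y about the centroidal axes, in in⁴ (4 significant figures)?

Break the section into simple shapes (no overlaps), measuring from the bottom-left corner of the bounding box.
Vertical leg: 0.65 × 4.8, A = 3.12 in², y = 2.4 in, Ī = 5.9904 in⁴.
Horizontal leg (remainder): 2.15 × 0.65, A = 1.3975 in², y = 0.325 in, Ī = 0.0492036 in⁴.
Centroid: ȳ = ΣA·y / ΣA = 1.75809 in.
Transfer each piece to the centroidal x-axis using Ī + A·d² with d = y − 1.75809:
  vertical leg: d = 0.641906 in → contributes +7.27598 in⁴
  horizontal leg (remainder): d = -1.43309 in → contributes +2.91933 in⁴
Total I = 10.1953 in⁴.
For the y-axis: x̄ = 0.758094 in.
Repeating about the centroidal y-axis gives I_y = 2.53993 in⁴.

I_x ≈ 10.20 in⁴, I_y ≈ 2.540 in⁴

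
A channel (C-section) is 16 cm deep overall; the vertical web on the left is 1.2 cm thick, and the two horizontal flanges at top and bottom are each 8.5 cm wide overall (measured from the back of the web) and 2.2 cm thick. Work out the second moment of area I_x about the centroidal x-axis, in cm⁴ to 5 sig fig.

Decompose the section into non-overlapping parts with the origin at the bottom-left of its bounding rectangle.
Web: 1.2 × 16, A = 19.2 cm², y = 8 cm, Ī = 409.6 cm⁴.
Top flange (beyond web): 7.3 × 2.2, A = 16.06 cm², y = 14.9 cm, Ī = 6.477533 cm⁴.
Bottom flange (beyond web): 7.3 × 2.2, A = 16.06 cm², y = 1.1 cm, Ī = 6.477533 cm⁴.
By symmetry the centroid is at mid-height, ȳ = 8 cm.
Transfer each piece to the centroidal x-axis using Ī + A·d² with d = y − 8:
  web: d = 0 cm → contributes +409.6 cm⁴
  top flange (beyond web): d = 6.9 cm → contributes +771.0941 cm⁴
  bottom flange (beyond web): d = -6.9 cm → contributes +771.0941 cm⁴
Total I = 1951.788 cm⁴.

I_x ≈ 1951.8 cm⁴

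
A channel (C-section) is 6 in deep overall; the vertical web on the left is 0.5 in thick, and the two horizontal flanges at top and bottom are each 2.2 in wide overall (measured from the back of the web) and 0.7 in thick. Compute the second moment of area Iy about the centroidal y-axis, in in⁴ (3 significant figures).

Iy ≈ 2.24 in⁴

Decompose the section into non-overlapping parts with the origin at the bottom-left of its bounding rectangle.
Web: 0.5 × 6, A = 3 in², x = 0.25 in, Ī = 0.0625 in⁴.
Top flange (beyond web): 1.7 × 0.7, A = 1.19 in², x = 1.35 in, Ī = 0.28659 in⁴.
Bottom flange (beyond web): 1.7 × 0.7, A = 1.19 in², x = 1.35 in, Ī = 0.28659 in⁴.
Centroid: x̄ = ΣA·x / ΣA = 0.73662 in.
Transfer each piece to the centroidal y-axis using Ī + A·d² with d = x − 0.73662:
  web: d = -0.48662 in → contributes +0.77289 in⁴
  top flange (beyond web): d = 0.61338 in → contributes +0.73432 in⁴
  bottom flange (beyond web): d = 0.61338 in → contributes +0.73432 in⁴
Total I = 2.2415 in⁴.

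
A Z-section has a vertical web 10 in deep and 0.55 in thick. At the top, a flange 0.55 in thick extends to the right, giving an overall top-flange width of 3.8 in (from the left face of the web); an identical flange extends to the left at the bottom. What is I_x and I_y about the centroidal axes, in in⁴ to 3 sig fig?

Treat the section as a set of non-overlapping primitives; coordinates are from the bounding-box lower-left.
Web: 0.55 × 10, A = 5.5 in², y = 5 in, Ī = 45.833 in⁴.
Top flange (beyond web): 3.25 × 0.55, A = 1.7875 in², y = 9.725 in, Ī = 0.04506 in⁴.
Bottom flange (beyond web): 3.25 × 0.55, A = 1.7875 in², y = 0.275 in, Ī = 0.04506 in⁴.
Centroid: ȳ = ΣA·y / ΣA = 5 in.
Transfer each piece to the centroidal x-axis using Ī + A·d² with d = y − 5:
  web: d = 0 in → contributes +45.833 in⁴
  top flange (beyond web): d = 4.725 in → contributes +39.952 in⁴
  bottom flange (beyond web): d = -4.725 in → contributes +39.952 in⁴
Total I = 125.74 in⁴.
For the y-axis: x̄ = 3.525 in.
Repeating about the centroidal y-axis gives I_y = 16.191 in⁴.

I_x ≈ 126 in⁴, I_y ≈ 16.2 in⁴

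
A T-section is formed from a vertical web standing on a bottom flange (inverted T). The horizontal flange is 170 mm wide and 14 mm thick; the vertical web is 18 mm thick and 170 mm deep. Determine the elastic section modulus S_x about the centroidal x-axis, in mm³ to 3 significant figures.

Decompose the section into non-overlapping parts with the origin at the bottom-left of its bounding rectangle.
Flange: 170 × 14, A = 2 380 mm², y = 7 mm, Ī = 38 873 mm⁴.
Web: 18 × 170, A = 3 060 mm², y = 99 mm, Ī = 7 369 500 mm⁴.
Centroid: ȳ = ΣA·y / ΣA = 58.75 mm.
Transfer each piece to the centroidal x-axis using Ī + A·d² with d = y − 58.75:
  flange: d = -51.75 mm → contributes +6 412 662 mm⁴
  web: d = 40.25 mm → contributes +12 326 891 mm⁴
Total I = 18 739 553 mm⁴.
Extreme fibre distance c = 125.25 mm; S = I/c = 149 617 mm³.

S_x ≈ 1.50 × 10⁵ mm³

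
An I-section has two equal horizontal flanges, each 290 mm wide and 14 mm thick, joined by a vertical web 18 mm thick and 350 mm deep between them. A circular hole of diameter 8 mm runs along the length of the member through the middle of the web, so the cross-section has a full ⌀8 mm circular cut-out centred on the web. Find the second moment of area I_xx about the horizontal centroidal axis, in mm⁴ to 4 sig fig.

I_xx ≈ 3.334 × 10⁸ mm⁴

Treat the section as a set of non-overlapping primitives; coordinates are from the bounding-box lower-left.
Bottom flange: 290 × 14, A = 4 060 mm², y = 7 mm, Ī = 66313.3 mm⁴.
Web: 18 × 350, A = 6 300 mm², y = 189 mm, Ī = 64 312 500 mm⁴.
Top flange: 290 × 14, A = 4 060 mm², y = 371 mm, Ī = 66313.3 mm⁴.
Hole (subtracted): ⌀8, A = 50.2655 mm², y = 189 mm, Ī = 201.062 mm⁴.
By symmetry the centroid is at mid-height, ȳ = 189 mm.
Transfer each piece to the horizontal centroidal axis using Ī + A·d² with d = y − 189:
  bottom flange: d = -182 mm → contributes +134 549 753 mm⁴
  web: d = 0 mm → contributes +64 312 500 mm⁴
  top flange: d = 182 mm → contributes +134 549 753 mm⁴
  hole: d = 0 mm → contributes −201.062 mm⁴
Total I = 333 411 806 mm⁴.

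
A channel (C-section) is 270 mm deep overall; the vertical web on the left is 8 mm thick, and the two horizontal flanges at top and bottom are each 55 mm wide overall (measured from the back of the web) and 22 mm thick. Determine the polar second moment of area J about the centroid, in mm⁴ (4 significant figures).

J ≈ 4.619 × 10⁷ mm⁴

Break the section into simple shapes (no overlaps), measuring from the bottom-left corner of the bounding box.
Web: 8 × 270, A = 2 160 mm², y = 135 mm, Ī = 13 122 000 mm⁴.
Top flange (beyond web): 47 × 22, A = 1 034 mm², y = 259 mm, Ī = 41704.7 mm⁴.
Bottom flange (beyond web): 47 × 22, A = 1 034 mm², y = 11 mm, Ī = 41704.7 mm⁴.
By symmetry the centroid is at mid-height, ȳ = 135 mm.
Transfer each piece to the centroidal x-axis using Ī + A·d² with d = y − 135:
  web: d = 0 mm → contributes +13 122 000 mm⁴
  top flange (beyond web): d = 124 mm → contributes +15 940 489 mm⁴
  bottom flange (beyond web): d = -124 mm → contributes +15 940 489 mm⁴
Total I = 45 002 977 mm⁴.
For the y-axis: x̄ = 17.4508 mm.
Repeating about the centroidal y-axis gives I_y = 1 191 182 mm⁴.
Polar second moment: J = I_x + I_y = 46 194 159 mm⁴.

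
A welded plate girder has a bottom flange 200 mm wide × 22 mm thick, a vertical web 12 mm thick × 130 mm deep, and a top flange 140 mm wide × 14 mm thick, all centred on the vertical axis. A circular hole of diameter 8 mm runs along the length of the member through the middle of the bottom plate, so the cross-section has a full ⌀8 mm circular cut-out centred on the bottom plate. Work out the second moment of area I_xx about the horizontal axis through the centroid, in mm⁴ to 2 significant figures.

Split into non-overlapping primitives; take the origin at the lower-left of the bounding box.
Bottom plate: 200 × 22, A = 4 400 mm², y = 11 mm, Ī = 177 467 mm⁴.
Web plate: 12 × 130, A = 1 560 mm², y = 87 mm, Ī = 2 197 000 mm⁴.
Top plate: 140 × 14, A = 1 960 mm², y = 159 mm, Ī = 32 013 mm⁴.
Hole (subtracted): ⌀8, A = 50.27 mm², y = 11 mm, Ī = 201.1 mm⁴.
Centroid: ȳ = ΣA·y / ΣA = 62.93 mm.
Transfer each piece to the horizontal axis through the centroid using Ī + A·d² with d = y − 62.93:
  bottom plate: d = -51.93 mm → contributes +12 041 006 mm⁴
  web plate: d = 24.07 mm → contributes +3 101 146 mm⁴
  top plate: d = 96.07 mm → contributes +18 123 415 mm⁴
  hole: d = -51.93 mm → contributes −135 730 mm⁴
Total I = 33 129 837 mm⁴.

I_xx ≈ 3.3 × 10⁷ mm⁴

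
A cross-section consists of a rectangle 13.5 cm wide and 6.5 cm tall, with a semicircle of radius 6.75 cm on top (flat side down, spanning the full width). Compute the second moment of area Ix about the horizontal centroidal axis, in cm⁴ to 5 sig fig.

Split into non-overlapping primitives; take the origin at the lower-left of the bounding box.
Rectangular body: 13.5 × 6.5, A = 87.75 cm², y = 3.25 cm, Ī = 308.9531 cm⁴.
Semicircular cap: semicircle r = 6.75, A = 71.56941 cm², y = 9.364789 cm, Ī = 227.849 cm⁴.
Centroid: ȳ = ΣA·y / ΣA = 5.996883 cm.
Transfer each piece to the horizontal centroidal axis using Ī + A·d² with d = y − 5.996883:
  rectangular body: d = -2.746883 cm → contributes +971.0592 cm⁴
  semicircular cap: d = 3.367906 cm → contributes +1039.646 cm⁴
Total I = 2010.705 cm⁴.

Ix ≈ 2010.7 cm⁴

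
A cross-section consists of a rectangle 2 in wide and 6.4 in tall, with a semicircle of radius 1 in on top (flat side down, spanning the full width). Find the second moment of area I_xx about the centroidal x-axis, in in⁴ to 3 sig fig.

I_xx ≈ 62.2 in⁴

Break the section into simple shapes (no overlaps), measuring from the bottom-left corner of the bounding box.
Rectangular body: 2 × 6.4, A = 12.8 in², y = 3.2 in, Ī = 43.691 in⁴.
Semicircular cap: semicircle r = 1, A = 1.5708 in², y = 6.8244 in, Ī = 0.10976 in⁴.
Centroid: ȳ = ΣA·y / ΣA = 3.5962 in.
Transfer each piece to the centroidal x-axis using Ī + A·d² with d = y − 3.5962:
  rectangular body: d = -0.39617 in → contributes +45.7 in⁴
  semicircular cap: d = 3.2282 in → contributes +16.48 in⁴
Total I = 62.18 in⁴.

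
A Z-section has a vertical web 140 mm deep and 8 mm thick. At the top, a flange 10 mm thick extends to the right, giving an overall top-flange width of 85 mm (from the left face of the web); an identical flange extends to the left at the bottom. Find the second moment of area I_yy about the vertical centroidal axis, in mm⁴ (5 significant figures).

Break the section into simple shapes (no overlaps), measuring from the bottom-left corner of the bounding box.
Web: 8 × 140, A = 1 120 mm², x = 81 mm, Ī = 5973.333 mm⁴.
Top flange (beyond web): 77 × 10, A = 770 mm², x = 123.5 mm, Ī = 380444.2 mm⁴.
Bottom flange (beyond web): 77 × 10, A = 770 mm², x = 38.5 mm, Ī = 380444.2 mm⁴.
Centroid: x̄ = ΣA·x / ΣA = 81 mm.
Transfer each piece to the vertical centroidal axis using Ī + A·d² with d = x − 81:
  web: d = 0 mm → contributes +5973.333 mm⁴
  top flange (beyond web): d = 42.5 mm → contributes +1 771 257 mm⁴
  bottom flange (beyond web): d = -42.5 mm → contributes +1 771 257 mm⁴
Total I = 3 548 487 mm⁴.

I_yy ≈ 3.5485 × 10⁶ mm⁴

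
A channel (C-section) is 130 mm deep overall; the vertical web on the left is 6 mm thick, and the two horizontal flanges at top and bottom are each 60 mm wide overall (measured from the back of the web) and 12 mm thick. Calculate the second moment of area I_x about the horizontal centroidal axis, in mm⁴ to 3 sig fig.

I_x ≈ 5.63 × 10⁶ mm⁴

Decompose the section into non-overlapping parts with the origin at the bottom-left of its bounding rectangle.
Web: 6 × 130, A = 780 mm², y = 65 mm, Ī = 1 098 500 mm⁴.
Top flange (beyond web): 54 × 12, A = 648 mm², y = 124 mm, Ī = 7 776 mm⁴.
Bottom flange (beyond web): 54 × 12, A = 648 mm², y = 6 mm, Ī = 7 776 mm⁴.
By symmetry the centroid is at mid-height, ȳ = 65 mm.
Transfer each piece to the horizontal centroidal axis using Ī + A·d² with d = y − 65:
  web: d = 0 mm → contributes +1 098 500 mm⁴
  top flange (beyond web): d = 59 mm → contributes +2 263 464 mm⁴
  bottom flange (beyond web): d = -59 mm → contributes +2 263 464 mm⁴
Total I = 5 625 428 mm⁴.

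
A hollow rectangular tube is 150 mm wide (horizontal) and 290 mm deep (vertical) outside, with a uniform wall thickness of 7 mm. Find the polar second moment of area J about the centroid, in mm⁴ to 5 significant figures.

Break the section into simple shapes (no overlaps), measuring from the bottom-left corner of the bounding box.
Outer rectangle: 150 × 290, A = 43 500 mm², y = 145 mm, Ī = 304 862 500 mm⁴.
Inner void (subtracted): 136 × 276, A = 37 536 mm², y = 145 mm, Ī = 238 278 528 mm⁴.
By symmetry the centroid is at mid-height, ȳ = 145 mm.
All pieces are centred on the centroidal x-axis, so I = ΣĪ (holes subtracted) = 66 583 972 mm⁴.
Repeating about the centroidal y-axis gives I_y = 23 707 012 mm⁴.
Polar second moment: J = I_x + I_y = 90 290 984 mm⁴.

J ≈ 9.0291 × 10⁷ mm⁴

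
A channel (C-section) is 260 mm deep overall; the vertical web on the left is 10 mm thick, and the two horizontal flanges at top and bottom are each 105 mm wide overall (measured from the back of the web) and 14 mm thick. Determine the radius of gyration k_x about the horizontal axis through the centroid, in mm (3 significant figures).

Split into non-overlapping primitives; take the origin at the lower-left of the bounding box.
Web: 10 × 260, A = 2 600 mm², y = 130 mm, Ī = 14 646 667 mm⁴.
Top flange (beyond web): 95 × 14, A = 1 330 mm², y = 253 mm, Ī = 21 723 mm⁴.
Bottom flange (beyond web): 95 × 14, A = 1 330 mm², y = 7 mm, Ī = 21 723 mm⁴.
By symmetry the centroid is at mid-height, ȳ = 130 mm.
Transfer each piece to the horizontal axis through the centroid using Ī + A·d² with d = y − 130:
  web: d = 0 mm → contributes +14 646 667 mm⁴
  top flange (beyond web): d = 123 mm → contributes +20 143 293 mm⁴
  bottom flange (beyond web): d = -123 mm → contributes +20 143 293 mm⁴
Total I = 54 933 253 mm⁴.
Radius of gyration: k = √(I/A) = √(54 933 253 / 5 260) = 102.19 mm.

k_x ≈ 102 mm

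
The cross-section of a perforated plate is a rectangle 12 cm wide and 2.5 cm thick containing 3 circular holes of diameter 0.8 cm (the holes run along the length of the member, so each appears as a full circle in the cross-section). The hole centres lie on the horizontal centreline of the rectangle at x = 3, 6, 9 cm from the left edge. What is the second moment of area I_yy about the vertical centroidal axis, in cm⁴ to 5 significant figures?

Treat the section as a set of non-overlapping primitives; coordinates are from the bounding-box lower-left.
Plate: 12 × 2.5, A = 30 cm², x = 6 cm, Ī = 360 cm⁴.
Hole 1 (subtracted): ⌀0.8, A = 0.5026548 cm², x = 3 cm, Ī = 0.02010619 cm⁴.
Hole 2 (subtracted): ⌀0.8, A = 0.5026548 cm², x = 6 cm, Ī = 0.02010619 cm⁴.
Hole 3 (subtracted): ⌀0.8, A = 0.5026548 cm², x = 9 cm, Ī = 0.02010619 cm⁴.
By symmetry the centroid is at mid-width, x̄ = 6 cm.
Transfer each piece to the vertical centroidal axis using Ī + A·d² with d = x − 6:
  plate: d = 0 cm → contributes +360 cm⁴
  hole 1: d = -3 cm → contributes −4.544 cm⁴
  hole 2: d = 0 cm → contributes −0.02010619 cm⁴
  hole 3: d = 3 cm → contributes −4.544 cm⁴
Total I = 350.8919 cm⁴.

I_yy ≈ 350.89 cm⁴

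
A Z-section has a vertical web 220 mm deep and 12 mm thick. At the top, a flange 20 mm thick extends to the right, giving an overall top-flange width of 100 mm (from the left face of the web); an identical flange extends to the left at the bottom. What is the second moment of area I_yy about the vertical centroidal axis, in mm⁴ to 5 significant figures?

I_yy ≈ 1.1103 × 10⁷ mm⁴

Decompose the section into non-overlapping parts with the origin at the bottom-left of its bounding rectangle.
Web: 12 × 220, A = 2 640 mm², x = 94 mm, Ī = 31 680 mm⁴.
Top flange (beyond web): 88 × 20, A = 1 760 mm², x = 144 mm, Ī = 1 135 787 mm⁴.
Bottom flange (beyond web): 88 × 20, A = 1 760 mm², x = 44 mm, Ī = 1 135 787 mm⁴.
Centroid: x̄ = ΣA·x / ΣA = 94 mm.
Transfer each piece to the vertical centroidal axis using Ī + A·d² with d = x − 94:
  web: d = 0 mm → contributes +31 680 mm⁴
  top flange (beyond web): d = 50 mm → contributes +5 535 787 mm⁴
  bottom flange (beyond web): d = -50 mm → contributes +5 535 787 mm⁴
Total I = 11 103 253 mm⁴.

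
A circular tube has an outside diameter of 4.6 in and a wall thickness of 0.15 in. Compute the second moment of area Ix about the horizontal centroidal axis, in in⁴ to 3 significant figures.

Ix ≈ 5.20 in⁴

Split into non-overlapping primitives; take the origin at the lower-left of the bounding box.
Outer circle: ⌀4.6, A = 16.619 in², y = 2.3 in, Ī = 21.979 in⁴.
Bore (subtracted): ⌀4.3, A = 14.522 in², y = 2.3 in, Ī = 16.782 in⁴.
By symmetry the centroid is at mid-height, ȳ = 2.3 in.
All pieces are centred on the horizontal centroidal axis, so I = ΣĪ (holes subtracted) = 5.1967 in⁴.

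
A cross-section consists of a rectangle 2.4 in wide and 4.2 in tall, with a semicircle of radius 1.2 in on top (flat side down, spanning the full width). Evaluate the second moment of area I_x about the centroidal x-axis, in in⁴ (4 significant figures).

I_x ≈ 27.62 in⁴

Split into non-overlapping primitives; take the origin at the lower-left of the bounding box.
Rectangular body: 2.4 × 4.2, A = 10.08 in², y = 2.1 in, Ī = 14.8176 in⁴.
Semicircular cap: semicircle r = 1.2, A = 2.26195 in², y = 4.7093 in, Ī = 0.227592 in⁴.
Centroid: ȳ = ΣA·y / ΣA = 2.57821 in.
Transfer each piece to the centroidal x-axis using Ī + A·d² with d = y − 2.57821:
  rectangular body: d = -0.478214 in → contributes +17.1228 in⁴
  semicircular cap: d = 2.13108 in → contributes +10.5002 in⁴
Total I = 27.623 in⁴.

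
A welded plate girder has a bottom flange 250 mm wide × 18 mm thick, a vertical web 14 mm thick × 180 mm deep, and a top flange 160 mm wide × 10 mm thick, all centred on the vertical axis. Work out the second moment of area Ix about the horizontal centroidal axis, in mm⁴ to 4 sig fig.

Ix ≈ 5.549 × 10⁷ mm⁴

Decompose the section into non-overlapping parts with the origin at the bottom-left of its bounding rectangle.
Bottom plate: 250 × 18, A = 4 500 mm², y = 9 mm, Ī = 121 500 mm⁴.
Web plate: 14 × 180, A = 2 520 mm², y = 108 mm, Ī = 6 804 000 mm⁴.
Top plate: 160 × 10, A = 1 600 mm², y = 203 mm, Ī = 13333.3 mm⁴.
Centroid: ȳ = ΣA·y / ΣA = 73.9513 mm.
Transfer each piece to the horizontal centroidal axis using Ī + A·d² with d = y − 73.9513:
  bottom plate: d = -64.9513 mm → contributes +19 105 507 mm⁴
  web plate: d = 34.0487 mm → contributes +9 725 475 mm⁴
  top plate: d = 129.049 mm → contributes +26 659 050 mm⁴
Total I = 55 490 033 mm⁴.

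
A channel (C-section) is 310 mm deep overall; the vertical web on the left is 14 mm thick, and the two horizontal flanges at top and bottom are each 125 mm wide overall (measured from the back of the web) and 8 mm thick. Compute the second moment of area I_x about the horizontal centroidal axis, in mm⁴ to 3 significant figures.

I_x ≈ 7.53 × 10⁷ mm⁴

Decompose the section into non-overlapping parts with the origin at the bottom-left of its bounding rectangle.
Web: 14 × 310, A = 4 340 mm², y = 155 mm, Ī = 34 756 167 mm⁴.
Top flange (beyond web): 111 × 8, A = 888 mm², y = 306 mm, Ī = 4 736 mm⁴.
Bottom flange (beyond web): 111 × 8, A = 888 mm², y = 4 mm, Ī = 4 736 mm⁴.
By symmetry the centroid is at mid-height, ȳ = 155 mm.
Transfer each piece to the horizontal centroidal axis using Ī + A·d² with d = y − 155:
  web: d = 0 mm → contributes +34 756 167 mm⁴
  top flange (beyond web): d = 151 mm → contributes +20 252 024 mm⁴
  bottom flange (beyond web): d = -151 mm → contributes +20 252 024 mm⁴
Total I = 75 260 215 mm⁴.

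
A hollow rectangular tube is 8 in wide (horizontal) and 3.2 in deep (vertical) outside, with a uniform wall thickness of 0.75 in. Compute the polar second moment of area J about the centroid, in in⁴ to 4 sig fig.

J ≈ 116.8 in⁴

Split into non-overlapping primitives; take the origin at the lower-left of the bounding box.
Outer rectangle: 8 × 3.2, A = 25.6 in², y = 1.6 in, Ī = 21.8453 in⁴.
Inner void (subtracted): 6.5 × 1.7, A = 11.05 in², y = 1.6 in, Ī = 2.66121 in⁴.
By symmetry the centroid is at mid-height, ȳ = 1.6 in.
All pieces are centred on the centroidal x-axis, so I = ΣĪ (holes subtracted) = 19.1841 in⁴.
Repeating about the centroidal y-axis gives I_y = 97.6281 in⁴.
Polar second moment: J = I_x + I_y = 116.812 in⁴.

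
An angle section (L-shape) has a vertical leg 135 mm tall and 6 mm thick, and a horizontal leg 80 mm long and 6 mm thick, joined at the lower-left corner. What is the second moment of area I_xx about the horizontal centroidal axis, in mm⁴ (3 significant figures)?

I_xx ≈ 2.42 × 10⁶ mm⁴

Treat the section as a set of non-overlapping primitives; coordinates are from the bounding-box lower-left.
Vertical leg: 6 × 135, A = 810 mm², y = 67.5 mm, Ī = 1 230 188 mm⁴.
Horizontal leg (remainder): 74 × 6, A = 444 mm², y = 3 mm, Ī = 1 332 mm⁴.
Centroid: ȳ = ΣA·y / ΣA = 44.663 mm.
Transfer each piece to the horizontal centroidal axis using Ī + A·d² with d = y − 44.663:
  vertical leg: d = 22.837 mm → contributes +1 652 638 mm⁴
  horizontal leg (remainder): d = -41.663 mm → contributes +772 018 mm⁴
Total I = 2 424 655 mm⁴.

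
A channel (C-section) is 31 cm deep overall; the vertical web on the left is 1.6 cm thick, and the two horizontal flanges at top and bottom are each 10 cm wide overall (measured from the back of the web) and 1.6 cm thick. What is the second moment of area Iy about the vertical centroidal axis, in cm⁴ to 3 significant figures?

Decompose the section into non-overlapping parts with the origin at the bottom-left of its bounding rectangle.
Web: 1.6 × 31, A = 49.6 cm², x = 0.8 cm, Ī = 10.581 cm⁴.
Top flange (beyond web): 8.4 × 1.6, A = 13.44 cm², x = 5.8 cm, Ī = 79.027 cm⁴.
Bottom flange (beyond web): 8.4 × 1.6, A = 13.44 cm², x = 5.8 cm, Ī = 79.027 cm⁴.
Centroid: x̄ = ΣA·x / ΣA = 2.5573 cm.
Transfer each piece to the vertical centroidal axis using Ī + A·d² with d = x − 2.5573:
  web: d = -1.7573 cm → contributes +163.76 cm⁴
  top flange (beyond web): d = 3.2427 cm → contributes +220.35 cm⁴
  bottom flange (beyond web): d = 3.2427 cm → contributes +220.35 cm⁴
Total I = 604.45 cm⁴.

Iy ≈ 604 cm⁴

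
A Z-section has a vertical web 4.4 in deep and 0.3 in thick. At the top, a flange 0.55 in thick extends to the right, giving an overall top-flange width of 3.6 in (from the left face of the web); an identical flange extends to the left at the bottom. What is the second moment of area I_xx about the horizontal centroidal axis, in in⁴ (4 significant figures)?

I_xx ≈ 15.67 in⁴

Split into non-overlapping primitives; take the origin at the lower-left of the bounding box.
Web: 0.3 × 4.4, A = 1.32 in², y = 2.2 in, Ī = 2.1296 in⁴.
Top flange (beyond web): 3.3 × 0.55, A = 1.815 in², y = 4.125 in, Ī = 0.0457531 in⁴.
Bottom flange (beyond web): 3.3 × 0.55, A = 1.815 in², y = 0.275 in, Ī = 0.0457531 in⁴.
Centroid: ȳ = ΣA·y / ΣA = 2.2 in.
Transfer each piece to the horizontal centroidal axis using Ī + A·d² with d = y − 2.2:
  web: d = 0 in → contributes +2.1296 in⁴
  top flange (beyond web): d = 1.925 in → contributes +6.77146 in⁴
  bottom flange (beyond web): d = -1.925 in → contributes +6.77146 in⁴
Total I = 15.6725 in⁴.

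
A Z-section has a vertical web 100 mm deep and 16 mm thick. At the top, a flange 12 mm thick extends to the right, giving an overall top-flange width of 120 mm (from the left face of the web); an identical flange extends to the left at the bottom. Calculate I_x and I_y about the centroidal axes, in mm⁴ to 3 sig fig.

I_x ≈ 6.20 × 10⁶ mm⁴, I_y ≈ 1.13 × 10⁷ mm⁴

Break the section into simple shapes (no overlaps), measuring from the bottom-left corner of the bounding box.
Web: 16 × 100, A = 1 600 mm², y = 50 mm, Ī = 1 333 333 mm⁴.
Top flange (beyond web): 104 × 12, A = 1 248 mm², y = 94 mm, Ī = 14 976 mm⁴.
Bottom flange (beyond web): 104 × 12, A = 1 248 mm², y = 6 mm, Ī = 14 976 mm⁴.
Centroid: ȳ = ΣA·y / ΣA = 50 mm.
Transfer each piece to the centroidal x-axis using Ī + A·d² with d = y − 50:
  web: d = 0 mm → contributes +1 333 333 mm⁴
  top flange (beyond web): d = 44 mm → contributes +2 431 104 mm⁴
  bottom flange (beyond web): d = -44 mm → contributes +2 431 104 mm⁴
Total I = 6 195 541 mm⁴.
For the y-axis: x̄ = 112 mm.
Repeating about the centroidal y-axis gives I_y = 11 269 461 mm⁴.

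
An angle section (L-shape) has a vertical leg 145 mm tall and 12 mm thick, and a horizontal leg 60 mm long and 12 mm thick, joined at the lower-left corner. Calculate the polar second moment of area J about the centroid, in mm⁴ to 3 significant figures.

Decompose the section into non-overlapping parts with the origin at the bottom-left of its bounding rectangle.
Vertical leg: 12 × 145, A = 1 740 mm², y = 72.5 mm, Ī = 3 048 625 mm⁴.
Horizontal leg (remainder): 48 × 12, A = 576 mm², y = 6 mm, Ī = 6 912 mm⁴.
Centroid: ȳ = ΣA·y / ΣA = 55.961 mm.
Transfer each piece to the centroidal x-axis using Ī + A·d² with d = y − 55.961:
  vertical leg: d = 16.539 mm → contributes +3 524 574 mm⁴
  horizontal leg (remainder): d = -49.961 mm → contributes +1 444 675 mm⁴
Total I = 4 969 249 mm⁴.
For the y-axis: x̄ = 13.461 mm.
Repeating about the centroidal y-axis gives I_y = 520 944 mm⁴.
Polar second moment: J = I_x + I_y = 5 490 192 mm⁴.

J ≈ 5.49 × 10⁶ mm⁴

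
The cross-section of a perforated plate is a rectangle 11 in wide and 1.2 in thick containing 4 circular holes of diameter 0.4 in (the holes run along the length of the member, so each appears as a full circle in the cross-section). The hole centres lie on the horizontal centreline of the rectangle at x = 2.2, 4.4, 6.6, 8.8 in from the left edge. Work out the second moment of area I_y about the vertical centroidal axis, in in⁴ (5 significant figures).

I_y ≈ 130.05 in⁴

Split into non-overlapping primitives; take the origin at the lower-left of the bounding box.
Plate: 11 × 1.2, A = 13.2 in², x = 5.5 in, Ī = 133.1 in⁴.
Hole 1 (subtracted): ⌀0.4, A = 0.1256637 in², x = 2.2 in, Ī = 0.001256637 in⁴.
Hole 2 (subtracted): ⌀0.4, A = 0.1256637 in², x = 4.4 in, Ī = 0.001256637 in⁴.
Hole 3 (subtracted): ⌀0.4, A = 0.1256637 in², x = 6.6 in, Ī = 0.001256637 in⁴.
Hole 4 (subtracted): ⌀0.4, A = 0.1256637 in², x = 8.8 in, Ī = 0.001256637 in⁴.
By symmetry the centroid is at mid-width, x̄ = 5.5 in.
Transfer each piece to the vertical centroidal axis using Ī + A·d² with d = x − 5.5:
  plate: d = 0 in → contributes +133.1 in⁴
  hole 1: d = -3.3 in → contributes −1.369734 in⁴
  hole 2: d = -1.1 in → contributes −0.1533097 in⁴
  hole 3: d = 1.1 in → contributes −0.1533097 in⁴
  hole 4: d = 3.3 in → contributes −1.369734 in⁴
Total I = 130.0539 in⁴.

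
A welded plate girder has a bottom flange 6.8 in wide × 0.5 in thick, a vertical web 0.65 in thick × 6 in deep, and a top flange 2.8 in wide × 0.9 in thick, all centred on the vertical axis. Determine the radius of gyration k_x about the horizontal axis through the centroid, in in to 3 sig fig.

Split into non-overlapping primitives; take the origin at the lower-left of the bounding box.
Bottom plate: 6.8 × 0.5, A = 3.4 in², y = 0.25 in, Ī = 0.070833 in⁴.
Web plate: 0.65 × 6, A = 3.9 in², y = 3.5 in, Ī = 11.7 in⁴.
Top plate: 2.8 × 0.9, A = 2.52 in², y = 6.95 in, Ī = 0.1701 in⁴.
Centroid: ȳ = ΣA·y / ΣA = 3.2601 in.
Transfer each piece to the horizontal axis through the centroid using Ī + A·d² with d = y − 3.2601:
  bottom plate: d = -3.0101 in → contributes +30.877 in⁴
  web plate: d = 0.23992 in → contributes +11.924 in⁴
  top plate: d = 3.6899 in → contributes +34.481 in⁴
Total I = 77.282 in⁴.
Radius of gyration: k = √(I/A) = √(77.282 / 9.82) = 2.8053 in.

k_x ≈ 2.81 in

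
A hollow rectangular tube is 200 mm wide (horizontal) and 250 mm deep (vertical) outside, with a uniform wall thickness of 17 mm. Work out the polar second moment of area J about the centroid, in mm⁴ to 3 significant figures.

J ≈ 2.05 × 10⁸ mm⁴

Treat the section as a set of non-overlapping primitives; coordinates are from the bounding-box lower-left.
Outer rectangle: 200 × 250, A = 50 000 mm², y = 125 mm, Ī = 260 416 667 mm⁴.
Inner void (subtracted): 166 × 216, A = 35 856 mm², y = 125 mm, Ī = 139 408 128 mm⁴.
By symmetry the centroid is at mid-height, ȳ = 125 mm.
All pieces are centred on the centroidal x-axis, so I = ΣĪ (holes subtracted) = 121 008 539 mm⁴.
Repeating about the centroidal y-axis gives I_y = 84 329 339 mm⁴.
Polar second moment: J = I_x + I_y = 205 337 877 mm⁴.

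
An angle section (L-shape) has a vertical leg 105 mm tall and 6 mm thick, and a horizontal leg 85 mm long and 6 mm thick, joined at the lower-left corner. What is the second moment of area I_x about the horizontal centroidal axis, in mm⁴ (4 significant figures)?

I_x ≈ 1.243 × 10⁶ mm⁴

Split into non-overlapping primitives; take the origin at the lower-left of the bounding box.
Vertical leg: 6 × 105, A = 630 mm², y = 52.5 mm, Ī = 578 813 mm⁴.
Horizontal leg (remainder): 79 × 6, A = 474 mm², y = 3 mm, Ī = 1 422 mm⁴.
Centroid: ȳ = ΣA·y / ΣA = 31.2473 mm.
Transfer each piece to the horizontal centroidal axis using Ī + A·d² with d = y − 31.2473:
  vertical leg: d = 21.2527 mm → contributes +863 370 mm⁴
  horizontal leg (remainder): d = -28.2473 mm → contributes +379 631 mm⁴
Total I = 1 243 000 mm⁴.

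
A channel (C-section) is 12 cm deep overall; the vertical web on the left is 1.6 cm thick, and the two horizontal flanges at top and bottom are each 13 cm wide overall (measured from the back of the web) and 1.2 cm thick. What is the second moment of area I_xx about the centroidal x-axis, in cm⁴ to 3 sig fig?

I_xx ≈ 1030 cm⁴

Split into non-overlapping primitives; take the origin at the lower-left of the bounding box.
Web: 1.6 × 12, A = 19.2 cm², y = 6 cm, Ī = 230.4 cm⁴.
Top flange (beyond web): 11.4 × 1.2, A = 13.68 cm², y = 11.4 cm, Ī = 1.6416 cm⁴.
Bottom flange (beyond web): 11.4 × 1.2, A = 13.68 cm², y = 0.6 cm, Ī = 1.6416 cm⁴.
By symmetry the centroid is at mid-height, ȳ = 6 cm.
Transfer each piece to the centroidal x-axis using Ī + A·d² with d = y − 6:
  web: d = 0 cm → contributes +230.4 cm⁴
  top flange (beyond web): d = 5.4 cm → contributes +400.55 cm⁴
  bottom flange (beyond web): d = -5.4 cm → contributes +400.55 cm⁴
Total I = 1031.5 cm⁴.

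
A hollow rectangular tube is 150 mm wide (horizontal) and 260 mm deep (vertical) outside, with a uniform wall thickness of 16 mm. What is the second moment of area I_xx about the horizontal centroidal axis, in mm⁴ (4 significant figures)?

I_xx ≈ 1.032 × 10⁸ mm⁴

Split into non-overlapping primitives; take the origin at the lower-left of the bounding box.
Outer rectangle: 150 × 260, A = 39 000 mm², y = 130 mm, Ī = 219 700 000 mm⁴.
Inner void (subtracted): 118 × 228, A = 26 904 mm², y = 130 mm, Ī = 116 548 128 mm⁴.
By symmetry the centroid is at mid-height, ȳ = 130 mm.
All pieces are centred on the horizontal centroidal axis, so I = ΣĪ (holes subtracted) = 103 151 872 mm⁴.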